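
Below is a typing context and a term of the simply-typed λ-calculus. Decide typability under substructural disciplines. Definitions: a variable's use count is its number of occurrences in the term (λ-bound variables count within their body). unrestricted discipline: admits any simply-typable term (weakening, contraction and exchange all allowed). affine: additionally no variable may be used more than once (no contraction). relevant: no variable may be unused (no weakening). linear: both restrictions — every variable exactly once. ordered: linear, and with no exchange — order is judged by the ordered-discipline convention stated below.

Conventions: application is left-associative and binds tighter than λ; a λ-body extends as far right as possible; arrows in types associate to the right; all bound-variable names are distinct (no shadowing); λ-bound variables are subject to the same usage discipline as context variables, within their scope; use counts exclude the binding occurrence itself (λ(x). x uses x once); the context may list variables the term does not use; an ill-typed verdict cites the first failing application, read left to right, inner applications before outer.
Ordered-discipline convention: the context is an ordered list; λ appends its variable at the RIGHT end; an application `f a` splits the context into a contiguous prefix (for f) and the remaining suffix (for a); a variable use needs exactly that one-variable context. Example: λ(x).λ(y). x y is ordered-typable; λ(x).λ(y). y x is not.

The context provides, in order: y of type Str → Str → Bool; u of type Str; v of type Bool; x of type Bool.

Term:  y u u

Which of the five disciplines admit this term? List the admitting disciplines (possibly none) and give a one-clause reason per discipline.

admitted in: unrestricted
counts: y=1; u=2; v=0; x=0
uses in reading order: y, u, u
typing: well-typed — term : Bool
ordered: ✗, uses contraction: u ×2; v, x left unused
linear: ✗, uses contraction: u ×2; v, x left unused
affine: ✗, uses contraction: u ×2
relevant: ✗, v, x left unused
unrestricted: ✓, simply typable at Bool; W, C, E all held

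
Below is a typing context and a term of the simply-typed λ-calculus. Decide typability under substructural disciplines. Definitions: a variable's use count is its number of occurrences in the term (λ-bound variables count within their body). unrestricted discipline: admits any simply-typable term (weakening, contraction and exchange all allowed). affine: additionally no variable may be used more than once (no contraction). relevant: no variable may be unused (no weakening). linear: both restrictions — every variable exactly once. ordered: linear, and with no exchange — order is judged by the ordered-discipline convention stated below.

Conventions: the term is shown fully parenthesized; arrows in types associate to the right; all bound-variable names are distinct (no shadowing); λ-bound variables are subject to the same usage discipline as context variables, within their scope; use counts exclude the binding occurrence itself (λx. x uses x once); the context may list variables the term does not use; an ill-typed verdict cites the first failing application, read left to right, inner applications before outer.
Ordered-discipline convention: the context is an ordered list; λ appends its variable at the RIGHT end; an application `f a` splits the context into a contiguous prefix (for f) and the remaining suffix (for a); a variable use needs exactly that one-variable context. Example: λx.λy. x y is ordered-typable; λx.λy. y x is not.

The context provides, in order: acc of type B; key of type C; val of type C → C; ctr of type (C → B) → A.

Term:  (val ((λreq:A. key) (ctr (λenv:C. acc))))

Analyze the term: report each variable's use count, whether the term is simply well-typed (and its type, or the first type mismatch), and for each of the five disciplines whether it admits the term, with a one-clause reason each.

use counts: acc: 1, key: 1, val: 1, ctr: 1, req [bound]: 0, env [bound]: 0
uses in reading order: val, key, ctr, acc
typing: ✓ — C
ordered: ✗, unused: req, env — weakening required
linear: ✗, unused: req, env — weakening required
affine: ✓, at most one use each (acc, key, val, ctr, req, env)
relevant: ✗, unused: req, env — weakening required
unrestricted: ✓, simply typable at C; W, C, E all held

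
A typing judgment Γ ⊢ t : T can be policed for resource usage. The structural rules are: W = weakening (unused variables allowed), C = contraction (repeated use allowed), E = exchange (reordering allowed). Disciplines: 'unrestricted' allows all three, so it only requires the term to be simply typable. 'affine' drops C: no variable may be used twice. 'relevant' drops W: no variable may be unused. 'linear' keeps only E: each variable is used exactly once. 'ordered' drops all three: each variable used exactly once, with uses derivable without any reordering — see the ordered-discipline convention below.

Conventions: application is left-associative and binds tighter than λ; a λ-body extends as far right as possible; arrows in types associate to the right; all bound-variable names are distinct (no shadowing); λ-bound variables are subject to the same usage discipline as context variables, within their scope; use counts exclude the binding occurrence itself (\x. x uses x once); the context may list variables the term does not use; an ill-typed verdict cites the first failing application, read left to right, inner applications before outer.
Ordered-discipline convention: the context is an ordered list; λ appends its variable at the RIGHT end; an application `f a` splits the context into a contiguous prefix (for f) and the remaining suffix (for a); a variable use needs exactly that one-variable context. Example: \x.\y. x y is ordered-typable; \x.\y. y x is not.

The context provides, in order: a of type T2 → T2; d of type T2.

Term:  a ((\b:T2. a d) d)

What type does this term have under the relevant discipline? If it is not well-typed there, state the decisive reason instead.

not well-typed under relevant — needs weakening: b unused
variable uses: a: 2; d: 2; b (λ-bound): 0
left-to-right use order: a, a, d, d
typing: the term checks, with type T2
summary: ordered ✗ · linear ✗ · affine ✗ · relevant ✗ · unrestricted ✓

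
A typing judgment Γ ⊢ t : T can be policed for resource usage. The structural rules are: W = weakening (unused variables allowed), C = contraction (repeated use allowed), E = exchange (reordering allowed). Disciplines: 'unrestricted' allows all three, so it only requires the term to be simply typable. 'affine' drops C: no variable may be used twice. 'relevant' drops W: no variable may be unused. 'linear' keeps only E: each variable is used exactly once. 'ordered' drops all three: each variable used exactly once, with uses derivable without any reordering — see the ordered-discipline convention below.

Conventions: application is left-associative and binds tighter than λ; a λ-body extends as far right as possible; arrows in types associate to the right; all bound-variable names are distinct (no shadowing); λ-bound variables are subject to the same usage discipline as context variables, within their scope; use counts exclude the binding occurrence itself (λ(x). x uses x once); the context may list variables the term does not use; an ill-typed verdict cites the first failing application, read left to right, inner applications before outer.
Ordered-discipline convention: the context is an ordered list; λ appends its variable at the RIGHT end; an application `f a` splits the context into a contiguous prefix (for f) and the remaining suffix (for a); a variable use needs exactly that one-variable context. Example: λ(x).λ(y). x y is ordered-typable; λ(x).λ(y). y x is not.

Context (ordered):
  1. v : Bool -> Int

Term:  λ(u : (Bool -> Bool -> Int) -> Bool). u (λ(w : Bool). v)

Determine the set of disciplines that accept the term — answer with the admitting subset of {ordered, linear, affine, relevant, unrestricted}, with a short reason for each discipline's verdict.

admitting disciplines: affine, unrestricted
counts: v: 1; u [bound]: 1; w [bound]: 0
order of uses: u, v
typing: the term checks, with type ((Bool -> Bool -> Int) -> Bool) -> Bool
ordered: ✗, w never used (weakening)
linear: ✗, w never used (weakening)
affine: ✓, no duplicate uses among v, u, w
relevant: ✗, w never used (weakening)
unrestricted: ✓, well-typed at ((Bool -> Bool -> Int) -> Bool) -> Bool; no restrictions here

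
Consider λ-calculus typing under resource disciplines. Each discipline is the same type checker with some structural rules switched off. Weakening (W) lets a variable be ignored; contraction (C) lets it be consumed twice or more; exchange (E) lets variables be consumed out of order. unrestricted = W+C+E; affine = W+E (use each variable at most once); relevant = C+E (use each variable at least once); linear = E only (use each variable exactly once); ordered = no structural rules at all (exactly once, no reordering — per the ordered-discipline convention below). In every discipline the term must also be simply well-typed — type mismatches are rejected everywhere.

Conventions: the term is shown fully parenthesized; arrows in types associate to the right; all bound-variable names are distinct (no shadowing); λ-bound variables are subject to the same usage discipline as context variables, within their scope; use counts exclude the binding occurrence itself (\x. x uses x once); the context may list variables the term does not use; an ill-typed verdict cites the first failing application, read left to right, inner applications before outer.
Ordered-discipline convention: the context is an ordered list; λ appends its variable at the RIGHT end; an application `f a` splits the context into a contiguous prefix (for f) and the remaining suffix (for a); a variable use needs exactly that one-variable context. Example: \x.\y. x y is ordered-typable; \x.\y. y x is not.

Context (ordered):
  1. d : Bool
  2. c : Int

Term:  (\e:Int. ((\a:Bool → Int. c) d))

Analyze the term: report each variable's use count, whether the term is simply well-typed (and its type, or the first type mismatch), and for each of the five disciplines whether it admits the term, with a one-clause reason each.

variable uses: d ×1; c ×1; e [bound] ×0; a [bound] ×0
uses in reading order: c, d
typing: ill-typed: a function awaiting Bool → Int gets Bool
ordered: ✗ — a type mismatch blocks all five
linear: ✗ — the type mismatch rejects it
affine: ✗ — not simply typable
relevant: ✗ — fails simple typing
unrestricted: ✗ — a type mismatch blocks all five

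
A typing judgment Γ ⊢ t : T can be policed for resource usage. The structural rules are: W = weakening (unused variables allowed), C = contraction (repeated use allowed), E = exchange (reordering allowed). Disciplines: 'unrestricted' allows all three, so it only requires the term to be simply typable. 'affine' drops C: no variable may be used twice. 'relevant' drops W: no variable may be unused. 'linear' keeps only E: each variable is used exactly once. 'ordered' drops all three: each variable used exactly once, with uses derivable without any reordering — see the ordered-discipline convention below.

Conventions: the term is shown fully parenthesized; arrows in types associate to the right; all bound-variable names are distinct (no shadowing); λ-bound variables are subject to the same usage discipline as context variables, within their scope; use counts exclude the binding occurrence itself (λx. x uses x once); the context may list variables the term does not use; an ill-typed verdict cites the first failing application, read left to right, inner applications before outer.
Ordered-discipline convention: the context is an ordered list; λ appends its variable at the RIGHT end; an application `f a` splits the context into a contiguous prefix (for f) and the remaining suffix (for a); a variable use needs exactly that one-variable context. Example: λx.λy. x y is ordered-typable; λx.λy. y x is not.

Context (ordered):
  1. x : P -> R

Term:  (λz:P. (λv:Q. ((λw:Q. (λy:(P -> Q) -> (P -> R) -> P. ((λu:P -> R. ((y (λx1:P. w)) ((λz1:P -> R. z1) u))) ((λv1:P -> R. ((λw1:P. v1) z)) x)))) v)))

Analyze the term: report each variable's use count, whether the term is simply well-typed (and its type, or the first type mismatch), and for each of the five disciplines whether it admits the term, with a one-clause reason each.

variable uses: x=1, z (λ-bound)=1, v (λ-bound)=1, w (λ-bound)=1, y (λ-bound)=1, u (λ-bound)=1, x1 (λ-bound)=0, z1 (λ-bound)=1, v1 (λ-bound)=1, w1 (λ-bound)=0
order of uses: y, w, z1, u, v1, z, x, v
typing: the term checks, with type P -> Q -> ((P -> Q) -> (P -> R) -> P) -> P
ordered: ✗, x1, w1 left unused
linear: ✗, x1, w1 left unused
affine: ✓, x, z, v, w, y, u, x1, z1, v1, w1: no repeats, contraction unneeded
relevant: ✗, x1, w1 left unused
unrestricted: ✓, well-typed at P -> Q -> ((P -> Q) -> (P -> R) -> P) -> P; no restrictions here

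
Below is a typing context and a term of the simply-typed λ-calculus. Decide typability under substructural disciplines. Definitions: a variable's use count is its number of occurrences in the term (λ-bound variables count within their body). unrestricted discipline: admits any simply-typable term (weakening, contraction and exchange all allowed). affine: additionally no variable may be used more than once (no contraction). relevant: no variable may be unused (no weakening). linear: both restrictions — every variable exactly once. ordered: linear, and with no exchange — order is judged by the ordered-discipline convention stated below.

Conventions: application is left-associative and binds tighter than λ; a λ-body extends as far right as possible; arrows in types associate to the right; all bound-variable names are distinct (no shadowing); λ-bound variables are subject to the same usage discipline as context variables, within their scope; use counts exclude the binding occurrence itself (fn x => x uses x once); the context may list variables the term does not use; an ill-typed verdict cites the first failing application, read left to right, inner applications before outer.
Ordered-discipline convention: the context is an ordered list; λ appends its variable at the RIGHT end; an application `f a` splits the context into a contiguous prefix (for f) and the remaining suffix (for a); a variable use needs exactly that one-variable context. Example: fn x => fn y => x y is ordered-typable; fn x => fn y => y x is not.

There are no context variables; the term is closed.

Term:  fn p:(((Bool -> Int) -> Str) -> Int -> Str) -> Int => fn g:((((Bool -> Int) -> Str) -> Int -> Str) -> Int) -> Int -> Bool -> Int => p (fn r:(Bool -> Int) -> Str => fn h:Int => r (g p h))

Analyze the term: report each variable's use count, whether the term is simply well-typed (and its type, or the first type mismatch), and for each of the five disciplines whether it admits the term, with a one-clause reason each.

counts: p (bound) ×2, g (bound) ×1, r (bound) ×1, h (bound) ×1
order of uses: p, r, g, p, h
typing: the term checks, with type ((((Bool -> Int) -> Str) -> Int -> Str) -> Int) -> (((((Bool -> Int) -> Str) -> Int -> Str) -> Int) -> Int -> Bool -> Int) -> Int
ordered: ✗ — uses contraction: p ×2
linear: ✗ — uses contraction: p ×2
affine: ✗ — uses contraction: p ×2
relevant: ✓ — p, g, r, h: all used, weakening unneeded
unrestricted: ✓ — typability at ((((Bool -> Int) -> Str) -> Int -> Str) -> Int) -> (((((Bool -> Int) -> Str) -> Int -> Str) -> Int) -> Int -> Bool -> Int) -> Int is all that's needed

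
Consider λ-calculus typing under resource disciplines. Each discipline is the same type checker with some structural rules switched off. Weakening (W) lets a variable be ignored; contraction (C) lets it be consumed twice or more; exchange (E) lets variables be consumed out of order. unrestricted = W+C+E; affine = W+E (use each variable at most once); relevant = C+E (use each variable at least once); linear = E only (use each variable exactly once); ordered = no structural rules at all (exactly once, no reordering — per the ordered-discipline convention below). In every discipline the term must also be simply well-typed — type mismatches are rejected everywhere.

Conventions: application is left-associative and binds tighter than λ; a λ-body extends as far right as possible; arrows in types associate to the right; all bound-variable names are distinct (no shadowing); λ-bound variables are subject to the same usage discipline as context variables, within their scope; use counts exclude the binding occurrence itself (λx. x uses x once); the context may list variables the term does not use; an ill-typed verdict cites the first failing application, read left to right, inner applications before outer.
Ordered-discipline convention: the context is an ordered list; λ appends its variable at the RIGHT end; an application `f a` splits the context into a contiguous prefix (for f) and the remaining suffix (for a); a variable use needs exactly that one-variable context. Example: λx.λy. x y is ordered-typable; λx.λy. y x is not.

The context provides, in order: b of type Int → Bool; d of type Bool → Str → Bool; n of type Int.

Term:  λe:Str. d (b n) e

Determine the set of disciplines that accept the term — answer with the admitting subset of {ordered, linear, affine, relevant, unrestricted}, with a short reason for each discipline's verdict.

admitting disciplines: linear, affine, relevant, unrestricted
use counts: b: 1×, d: 1×, n: 1×, e [bound]: 1×
order of uses: d, b, n, e
typing: well-typed at Str → Bool
ordered: ✗, needs exchange: uses follow d, b, n, e
linear: ✓, single use per variable (b, d, n, e)
affine: ✓, no duplicate uses among b, d, n, e
relevant: ✓, every one of b, d, n, e appears
unrestricted: ✓, typability at Str → Bool is all that's needed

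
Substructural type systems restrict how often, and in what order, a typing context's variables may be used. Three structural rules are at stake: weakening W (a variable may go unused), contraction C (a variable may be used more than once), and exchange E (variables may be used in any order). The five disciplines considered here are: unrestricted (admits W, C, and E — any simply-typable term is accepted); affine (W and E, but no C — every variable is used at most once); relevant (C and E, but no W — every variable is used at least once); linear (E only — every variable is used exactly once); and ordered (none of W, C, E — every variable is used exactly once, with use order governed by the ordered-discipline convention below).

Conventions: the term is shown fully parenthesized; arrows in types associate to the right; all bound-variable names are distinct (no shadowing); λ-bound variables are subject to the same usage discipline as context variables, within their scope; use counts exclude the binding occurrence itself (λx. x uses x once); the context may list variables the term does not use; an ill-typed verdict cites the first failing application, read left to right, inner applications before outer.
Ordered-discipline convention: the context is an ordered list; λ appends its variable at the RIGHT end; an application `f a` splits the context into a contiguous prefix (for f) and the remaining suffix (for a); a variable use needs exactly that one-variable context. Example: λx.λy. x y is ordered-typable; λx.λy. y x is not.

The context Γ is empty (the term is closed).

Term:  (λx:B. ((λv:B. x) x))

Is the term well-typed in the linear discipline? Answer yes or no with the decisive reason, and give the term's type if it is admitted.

no — uses contraction: x ×2; needs weakening: v unused
counts: x (bound): 2; v (bound): 0
use order (left to right): x, x
typing: well-typed — term : B → B
per-discipline verdicts: ordered ✗ · linear ✗ · affine ✗ · relevant ✗ · unrestricted ✓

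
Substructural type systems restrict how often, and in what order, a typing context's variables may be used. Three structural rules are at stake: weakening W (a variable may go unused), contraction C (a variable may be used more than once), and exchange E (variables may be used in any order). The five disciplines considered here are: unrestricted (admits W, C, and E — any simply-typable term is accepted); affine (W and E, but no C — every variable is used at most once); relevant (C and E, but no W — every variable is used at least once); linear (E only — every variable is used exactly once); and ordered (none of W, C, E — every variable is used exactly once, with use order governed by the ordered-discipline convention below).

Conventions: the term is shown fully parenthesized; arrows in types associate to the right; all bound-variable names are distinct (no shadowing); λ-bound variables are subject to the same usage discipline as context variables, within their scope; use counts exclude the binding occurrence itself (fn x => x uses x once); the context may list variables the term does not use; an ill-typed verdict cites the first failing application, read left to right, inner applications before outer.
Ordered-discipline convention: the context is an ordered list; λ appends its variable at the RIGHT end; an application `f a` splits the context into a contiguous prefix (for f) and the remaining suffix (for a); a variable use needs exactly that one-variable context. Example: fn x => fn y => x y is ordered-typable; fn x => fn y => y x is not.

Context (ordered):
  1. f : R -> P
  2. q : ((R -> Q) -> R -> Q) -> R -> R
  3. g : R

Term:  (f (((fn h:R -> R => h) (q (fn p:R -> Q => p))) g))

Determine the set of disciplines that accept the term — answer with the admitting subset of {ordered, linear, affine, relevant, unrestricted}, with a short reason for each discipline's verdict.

admitted in: ordered, linear, affine, relevant, unrestricted
variable uses: f: 1; q: 1; g: 1; h (λ-bound): 1; p (λ-bound): 1
left-to-right use order: f, h, q, p, g
typing: well-typed at P
ordered: ✓ — one use each (f, q, g, h, p); ordered split holds
linear: ✓ — exactly-once usage across f, q, g, h, p
affine: ✓ — f, q, g, h, p: no repeats, contraction unneeded
relevant: ✓ — at least one use each (f, q, g, h, p)
unrestricted: ✓ — typability at P is all that's needed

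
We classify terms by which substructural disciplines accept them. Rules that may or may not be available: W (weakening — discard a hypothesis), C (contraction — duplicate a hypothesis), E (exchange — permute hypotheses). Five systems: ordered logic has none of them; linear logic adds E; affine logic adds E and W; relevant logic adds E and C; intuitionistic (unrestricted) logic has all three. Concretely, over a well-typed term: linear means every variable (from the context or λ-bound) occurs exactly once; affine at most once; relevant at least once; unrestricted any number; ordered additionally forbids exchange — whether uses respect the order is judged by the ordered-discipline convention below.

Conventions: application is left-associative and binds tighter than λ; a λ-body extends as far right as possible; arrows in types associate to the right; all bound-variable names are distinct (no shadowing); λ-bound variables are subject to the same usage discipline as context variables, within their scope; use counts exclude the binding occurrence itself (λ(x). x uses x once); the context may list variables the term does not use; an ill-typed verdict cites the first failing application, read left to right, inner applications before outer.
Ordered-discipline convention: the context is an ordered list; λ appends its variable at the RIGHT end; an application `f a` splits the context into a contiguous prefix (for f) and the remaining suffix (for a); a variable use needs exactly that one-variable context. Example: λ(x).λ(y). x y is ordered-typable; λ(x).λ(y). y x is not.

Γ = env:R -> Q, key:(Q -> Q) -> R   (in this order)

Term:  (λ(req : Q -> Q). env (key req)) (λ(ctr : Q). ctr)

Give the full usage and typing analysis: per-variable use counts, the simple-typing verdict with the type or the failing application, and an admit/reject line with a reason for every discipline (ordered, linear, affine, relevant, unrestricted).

usage: env=1, key=1, req (bound)=1, ctr (bound)=1
order of uses: env, key, req, ctr
typing: the term checks, with type Q
ordered: ✓, single-use (env, key, req, ctr), ordered derivation ok
linear: ✓, exactly-once usage across env, key, req, ctr
affine: ✓, no duplicate uses among env, key, req, ctr
relevant: ✓, env, key, req, ctr: all used, weakening unneeded
unrestricted: ✓, type-checks (Q) and nothing is barred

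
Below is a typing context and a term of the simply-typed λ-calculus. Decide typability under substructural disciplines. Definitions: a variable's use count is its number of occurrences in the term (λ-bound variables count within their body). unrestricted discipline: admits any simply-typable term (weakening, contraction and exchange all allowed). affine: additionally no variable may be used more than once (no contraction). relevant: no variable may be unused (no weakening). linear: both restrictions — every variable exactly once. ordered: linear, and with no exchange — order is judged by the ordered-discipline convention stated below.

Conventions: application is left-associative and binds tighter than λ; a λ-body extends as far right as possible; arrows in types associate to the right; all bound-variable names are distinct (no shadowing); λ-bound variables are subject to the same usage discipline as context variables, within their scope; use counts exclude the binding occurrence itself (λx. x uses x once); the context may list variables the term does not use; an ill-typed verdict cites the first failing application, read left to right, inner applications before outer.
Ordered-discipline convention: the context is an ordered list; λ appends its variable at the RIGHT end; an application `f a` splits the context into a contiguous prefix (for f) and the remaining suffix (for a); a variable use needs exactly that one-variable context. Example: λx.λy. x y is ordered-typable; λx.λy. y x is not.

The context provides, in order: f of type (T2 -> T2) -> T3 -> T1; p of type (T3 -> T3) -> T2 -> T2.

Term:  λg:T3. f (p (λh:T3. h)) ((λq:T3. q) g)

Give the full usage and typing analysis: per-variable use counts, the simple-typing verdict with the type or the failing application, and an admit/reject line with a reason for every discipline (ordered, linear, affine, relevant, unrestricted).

use counts: f=1, p=1, g [bound]=1, h [bound]=1, q [bound]=1
order of uses: f, p, h, q, g
typing: well-typed at T3 -> T1
ordered ✓ (single-use (f, p, g, h, q), ordered derivation ok)
linear ✓ (f, p, g, h, q: one use apiece)
affine ✓ (at most one use each (f, p, g, h, q))
relevant ✓ (every one of f, p, g, h, q appears)
unrestricted ✓ (typability at T3 -> T1 is all that's needed)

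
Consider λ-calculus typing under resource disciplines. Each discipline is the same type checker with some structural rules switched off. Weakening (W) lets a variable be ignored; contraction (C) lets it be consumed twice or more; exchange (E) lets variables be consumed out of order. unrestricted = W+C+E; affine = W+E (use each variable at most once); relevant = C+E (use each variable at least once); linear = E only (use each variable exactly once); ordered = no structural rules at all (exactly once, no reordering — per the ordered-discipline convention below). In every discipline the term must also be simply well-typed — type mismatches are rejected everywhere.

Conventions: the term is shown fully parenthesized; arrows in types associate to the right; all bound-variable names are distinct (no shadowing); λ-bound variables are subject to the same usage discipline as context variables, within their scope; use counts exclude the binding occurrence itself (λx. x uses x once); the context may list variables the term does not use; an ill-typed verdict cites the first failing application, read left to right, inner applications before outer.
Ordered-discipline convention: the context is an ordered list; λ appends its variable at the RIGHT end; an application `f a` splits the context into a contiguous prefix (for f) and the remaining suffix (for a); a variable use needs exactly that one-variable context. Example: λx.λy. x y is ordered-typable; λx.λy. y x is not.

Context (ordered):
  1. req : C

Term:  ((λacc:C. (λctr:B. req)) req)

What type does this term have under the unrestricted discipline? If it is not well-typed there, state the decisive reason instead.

term : B -> C
variable uses: req ×2; acc (bound) ×0; ctr (bound) ×0
use order (left to right): req, req
typing: well-typed — term : B -> C
summary: ordered ✗; linear ✗; affine ✗; relevant ✗; unrestricted ✓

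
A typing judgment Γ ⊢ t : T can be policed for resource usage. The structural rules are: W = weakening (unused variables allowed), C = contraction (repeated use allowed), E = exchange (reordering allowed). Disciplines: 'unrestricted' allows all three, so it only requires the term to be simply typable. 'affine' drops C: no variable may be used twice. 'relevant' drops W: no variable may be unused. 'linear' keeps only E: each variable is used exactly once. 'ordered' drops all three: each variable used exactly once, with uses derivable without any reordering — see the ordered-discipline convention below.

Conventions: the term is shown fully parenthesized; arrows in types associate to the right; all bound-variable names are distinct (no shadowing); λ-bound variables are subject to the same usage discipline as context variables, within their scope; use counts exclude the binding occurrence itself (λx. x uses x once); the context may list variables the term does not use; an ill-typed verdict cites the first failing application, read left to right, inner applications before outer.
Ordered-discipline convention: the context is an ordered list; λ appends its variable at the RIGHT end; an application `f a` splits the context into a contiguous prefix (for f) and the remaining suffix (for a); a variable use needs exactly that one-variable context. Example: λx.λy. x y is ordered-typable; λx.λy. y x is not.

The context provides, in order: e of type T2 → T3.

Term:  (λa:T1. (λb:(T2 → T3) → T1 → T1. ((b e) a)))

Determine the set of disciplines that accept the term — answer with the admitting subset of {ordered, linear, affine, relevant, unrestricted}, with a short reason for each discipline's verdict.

accepted by: linear, affine, relevant, unrestricted
usage: e: 1; a (bound): 1; b (bound): 1
use order (left to right): b, e, a
typing: the term checks, with type T1 → ((T2 → T3) → T1 → T1) → T1
ordered: ✗ — needs exchange: uses follow b, e, a
linear: ✓ — each of e, a, b used exactly once
affine: ✓ — at most one use each (e, a, b)
relevant: ✓ — e, a, b: all used, weakening unneeded
unrestricted: ✓ — type-checks (T1 → ((T2 → T3) → T1 → T1) → T1) and nothing is barred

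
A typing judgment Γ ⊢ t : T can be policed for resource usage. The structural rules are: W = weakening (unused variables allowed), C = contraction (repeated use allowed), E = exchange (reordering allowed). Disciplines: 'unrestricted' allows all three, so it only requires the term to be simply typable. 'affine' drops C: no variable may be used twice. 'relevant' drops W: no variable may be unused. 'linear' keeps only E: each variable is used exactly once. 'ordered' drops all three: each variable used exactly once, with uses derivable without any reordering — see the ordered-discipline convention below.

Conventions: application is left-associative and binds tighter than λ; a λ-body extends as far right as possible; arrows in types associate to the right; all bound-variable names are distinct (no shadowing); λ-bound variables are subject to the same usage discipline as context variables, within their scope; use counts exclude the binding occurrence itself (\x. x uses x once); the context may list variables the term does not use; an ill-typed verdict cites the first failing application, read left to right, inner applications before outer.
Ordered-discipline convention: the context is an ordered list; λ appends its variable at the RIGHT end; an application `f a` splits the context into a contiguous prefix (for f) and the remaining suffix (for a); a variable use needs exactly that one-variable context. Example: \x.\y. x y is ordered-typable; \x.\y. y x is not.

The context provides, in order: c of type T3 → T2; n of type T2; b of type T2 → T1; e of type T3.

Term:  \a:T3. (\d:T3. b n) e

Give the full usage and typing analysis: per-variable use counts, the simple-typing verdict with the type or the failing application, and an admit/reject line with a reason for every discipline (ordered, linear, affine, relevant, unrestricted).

variable uses: c: 0, n: 1, b: 1, e: 1, a (λ-bound): 0, d (λ-bound): 0
order of uses: b, n, e
typing: the term checks, with type T3 → T1
ordered ✗ (unused: c, a, d — weakening required)
linear ✗ (unused: c, a, d — weakening required)
affine ✓ (none of c, n, b, e, a, d used more than once)
relevant ✗ (unused: c, a, d — weakening required)
unrestricted ✓ (typability at T3 → T1 is all that's needed)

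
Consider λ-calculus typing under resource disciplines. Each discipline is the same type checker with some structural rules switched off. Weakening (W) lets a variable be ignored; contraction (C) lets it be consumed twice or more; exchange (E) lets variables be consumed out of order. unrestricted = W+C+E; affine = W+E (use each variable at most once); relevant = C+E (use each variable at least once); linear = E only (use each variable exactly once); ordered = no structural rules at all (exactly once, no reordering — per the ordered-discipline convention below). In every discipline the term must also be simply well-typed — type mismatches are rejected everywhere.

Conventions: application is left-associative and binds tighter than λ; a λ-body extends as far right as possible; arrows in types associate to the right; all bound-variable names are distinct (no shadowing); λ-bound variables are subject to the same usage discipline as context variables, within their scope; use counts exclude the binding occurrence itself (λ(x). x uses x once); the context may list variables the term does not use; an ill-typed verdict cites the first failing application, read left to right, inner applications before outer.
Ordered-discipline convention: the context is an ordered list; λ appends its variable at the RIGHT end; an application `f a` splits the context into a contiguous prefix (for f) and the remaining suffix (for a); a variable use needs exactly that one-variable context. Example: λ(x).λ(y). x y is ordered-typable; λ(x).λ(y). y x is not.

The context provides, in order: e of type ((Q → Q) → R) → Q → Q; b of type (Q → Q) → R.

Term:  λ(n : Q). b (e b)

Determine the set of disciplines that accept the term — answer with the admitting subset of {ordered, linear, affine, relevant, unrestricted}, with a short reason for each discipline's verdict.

admitted by: unrestricted
counts: e=1, b=2, n [bound]=0
uses in reading order: b, e, b
typing: ✓ — Q → R
ordered: ✗, b ×2 used more than once (contraction); unused: n — weakening required
linear: ✗, b ×2 used more than once (contraction); unused: n — weakening required
affine: ✗, b ×2 used more than once (contraction)
relevant: ✗, unused: n — weakening required
unrestricted: ✓, type-checks (Q → R) and nothing is barred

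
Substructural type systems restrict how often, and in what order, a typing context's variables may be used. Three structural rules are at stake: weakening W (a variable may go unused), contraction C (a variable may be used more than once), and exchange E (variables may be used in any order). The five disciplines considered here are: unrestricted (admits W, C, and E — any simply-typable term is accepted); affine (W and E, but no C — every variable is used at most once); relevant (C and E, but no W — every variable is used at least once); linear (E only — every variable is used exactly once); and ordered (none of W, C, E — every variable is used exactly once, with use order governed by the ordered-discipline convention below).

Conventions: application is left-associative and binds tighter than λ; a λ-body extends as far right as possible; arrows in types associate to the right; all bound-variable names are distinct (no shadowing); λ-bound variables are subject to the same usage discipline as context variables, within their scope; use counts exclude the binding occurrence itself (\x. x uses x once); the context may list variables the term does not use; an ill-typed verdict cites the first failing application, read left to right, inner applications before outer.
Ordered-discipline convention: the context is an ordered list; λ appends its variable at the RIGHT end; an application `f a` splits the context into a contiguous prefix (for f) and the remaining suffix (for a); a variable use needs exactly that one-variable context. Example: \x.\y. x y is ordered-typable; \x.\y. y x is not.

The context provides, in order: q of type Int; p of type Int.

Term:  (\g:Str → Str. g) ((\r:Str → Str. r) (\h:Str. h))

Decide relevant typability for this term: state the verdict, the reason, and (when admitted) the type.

no — q, p never used (weakening)
counts: q=0, p=0, g (λ-bound)=1, r (λ-bound)=1, h (λ-bound)=1
uses in reading order: g, r, h
typing: well-typed — term : Str → Str
all disciplines: ordered ✗ · linear ✗ · affine ✓ · relevant ✗ · unrestricted ✓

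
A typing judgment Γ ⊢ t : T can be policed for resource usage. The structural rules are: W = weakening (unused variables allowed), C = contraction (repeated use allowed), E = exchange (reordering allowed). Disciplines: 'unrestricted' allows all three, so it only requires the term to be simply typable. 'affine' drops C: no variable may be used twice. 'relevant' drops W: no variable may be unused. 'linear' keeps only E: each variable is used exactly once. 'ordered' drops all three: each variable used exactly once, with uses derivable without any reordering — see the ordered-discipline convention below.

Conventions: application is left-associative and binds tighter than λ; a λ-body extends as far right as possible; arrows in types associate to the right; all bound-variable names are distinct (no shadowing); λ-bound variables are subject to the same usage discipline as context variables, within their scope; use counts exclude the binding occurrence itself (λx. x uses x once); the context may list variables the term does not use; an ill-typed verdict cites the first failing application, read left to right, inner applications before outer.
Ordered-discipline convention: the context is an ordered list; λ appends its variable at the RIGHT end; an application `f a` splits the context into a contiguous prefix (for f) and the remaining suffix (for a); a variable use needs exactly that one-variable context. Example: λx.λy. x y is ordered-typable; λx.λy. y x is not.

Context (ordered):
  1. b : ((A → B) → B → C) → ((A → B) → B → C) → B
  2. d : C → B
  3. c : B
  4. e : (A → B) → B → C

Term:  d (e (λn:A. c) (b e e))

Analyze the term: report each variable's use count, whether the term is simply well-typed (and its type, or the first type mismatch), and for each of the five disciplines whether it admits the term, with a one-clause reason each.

use counts: b: 1×; d: 1×; c: 1×; e: 3×; n (bound): 0×
left-to-right use order: d, e, c, b, e, e
typing: the term checks, with type B
ordered: ✗, uses contraction: e ×3; needs weakening: n unused
linear: ✗, uses contraction: e ×3; needs weakening: n unused
affine: ✗, uses contraction: e ×3
relevant: ✗, needs weakening: n unused
unrestricted: ✓, well-typed at B; no restrictions here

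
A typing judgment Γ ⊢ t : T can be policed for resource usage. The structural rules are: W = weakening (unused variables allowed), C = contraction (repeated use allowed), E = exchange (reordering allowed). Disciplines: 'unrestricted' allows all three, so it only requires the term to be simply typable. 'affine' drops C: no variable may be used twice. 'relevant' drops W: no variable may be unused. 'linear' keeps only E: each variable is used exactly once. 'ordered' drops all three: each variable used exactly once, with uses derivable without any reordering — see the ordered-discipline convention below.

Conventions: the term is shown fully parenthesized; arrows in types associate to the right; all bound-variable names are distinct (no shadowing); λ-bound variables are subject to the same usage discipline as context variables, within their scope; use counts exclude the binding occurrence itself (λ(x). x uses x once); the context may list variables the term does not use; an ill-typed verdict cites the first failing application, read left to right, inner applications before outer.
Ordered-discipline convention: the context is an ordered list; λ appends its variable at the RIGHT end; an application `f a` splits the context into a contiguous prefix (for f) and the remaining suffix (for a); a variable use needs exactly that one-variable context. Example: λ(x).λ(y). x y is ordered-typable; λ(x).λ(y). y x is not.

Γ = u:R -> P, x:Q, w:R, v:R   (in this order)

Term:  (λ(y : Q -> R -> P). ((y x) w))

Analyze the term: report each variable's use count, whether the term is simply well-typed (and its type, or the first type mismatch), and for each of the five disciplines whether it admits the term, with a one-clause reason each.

counts: u=0, x=1, w=1, v=0, y (λ-bound)=1
use order (left to right): y, x, w
typing: well-typed at (Q -> R -> P) -> P
ordered ✗ (u, v never used (weakening))
linear ✗ (u, v never used (weakening))
affine ✓ (at most one use each (u, x, w, v, y))
relevant ✗ (u, v never used (weakening))
unrestricted ✓ (well-typed at (Q -> R -> P) -> P; no restrictions here)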